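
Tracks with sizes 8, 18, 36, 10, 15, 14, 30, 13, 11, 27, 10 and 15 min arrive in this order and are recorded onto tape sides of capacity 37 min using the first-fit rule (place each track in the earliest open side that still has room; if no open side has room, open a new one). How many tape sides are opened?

  8 → side 1 (new)  [load 8/37]
  18 → side 1  [load 26/37]
  36 → side 2 (new)  [load 36/37]
  10 → side 1  [load 36/37]
  15 → side 3 (new)  [load 15/37]
  14 → side 3  [load 29/37]
  30 → side 4 (new)  [load 30/37]
  13 → side 5 (new)  [load 13/37]
  11 → side 5  [load 24/37]
  27 → side 6 (new)  [load 27/37]
  10 → side 5  [load 34/37]
  15 → side 7 (new)  [load 15/37]
7 tape sides opened.

7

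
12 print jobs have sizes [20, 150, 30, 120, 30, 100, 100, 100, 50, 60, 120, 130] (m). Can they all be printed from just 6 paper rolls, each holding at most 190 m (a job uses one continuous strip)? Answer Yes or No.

No

Total = 1010 m; ⌈1010/190⌉ = 6.
7 print jobs each exceed half the capacity and cannot share a roll, forcing at least 7 paper rolls.
At least 7 paper rolls are required, but only 6 are allowed.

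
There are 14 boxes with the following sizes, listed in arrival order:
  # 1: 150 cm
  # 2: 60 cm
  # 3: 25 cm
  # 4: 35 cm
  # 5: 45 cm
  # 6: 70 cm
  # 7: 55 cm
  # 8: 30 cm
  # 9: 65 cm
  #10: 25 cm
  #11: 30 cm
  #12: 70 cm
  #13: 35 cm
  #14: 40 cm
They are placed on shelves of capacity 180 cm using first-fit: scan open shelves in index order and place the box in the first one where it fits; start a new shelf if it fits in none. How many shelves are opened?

5

  150 → shelf 1 (new)  [load 150/180]
  60 → shelf 2 (new)  [load 60/180]
  25 → shelf 1  [load 175/180]
  35 → shelf 2  [load 95/180]
  45 → shelf 2  [load 140/180]
  70 → shelf 3 (new)  [load 70/180]
  55 → shelf 3  [load 125/180]
  30 → shelf 2  [load 170/180]
  65 → shelf 4 (new)  [load 65/180]
  25 → shelf 3  [load 150/180]
  30 → shelf 3  [load 180/180]
  70 → shelf 4  [load 135/180]
  35 → shelf 4  [load 170/180]
  40 → shelf 5 (new)  [load 40/180]
5 shelves opened.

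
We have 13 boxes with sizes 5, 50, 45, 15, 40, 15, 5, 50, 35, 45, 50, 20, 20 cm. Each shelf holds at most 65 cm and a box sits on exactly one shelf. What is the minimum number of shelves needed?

7

Total = 50 + 50 + 50 + 45 + 45 + 40 + 35 + 20 + 20 + 15 + 15 + 5 + 5 = 395 cm.
Lower bound: ⌈395/65⌉ = 7 shelves.
A packing using 7 shelves:
  shelf 1: 50 + 15 = 65
  shelf 2: 50 + 15 = 65
  shelf 3: 50 + 5 + 5 = 60
  shelf 4: 45 + 20 = 65
  shelf 5: 45 + 20 = 65
  shelf 6: 40 = 40
  shelf 7: 35 = 35
This matches the lower bound, so 7 is optimal.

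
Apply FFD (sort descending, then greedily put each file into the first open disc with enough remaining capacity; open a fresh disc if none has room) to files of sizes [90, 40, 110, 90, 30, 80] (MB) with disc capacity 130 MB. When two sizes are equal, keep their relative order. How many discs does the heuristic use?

4

Sorted descending: 110, 90, 90, 80, 40, 30.
  110 → disc 1 (new)  [load 110/130]
  90 → disc 2 (new)  [load 90/130]
  90 → disc 3 (new)  [load 90/130]
  80 → disc 4 (new)  [load 80/130]
  40 → disc 2  [load 130/130]
  30 → disc 3  [load 120/130]
4 discs opened.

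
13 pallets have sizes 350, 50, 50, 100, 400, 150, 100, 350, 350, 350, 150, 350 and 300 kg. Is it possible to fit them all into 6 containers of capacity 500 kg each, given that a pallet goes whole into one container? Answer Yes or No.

Total = 3050 kg; ⌈3050/500⌉ = 7.
At least 7 containers are required, but only 6 are allowed.

No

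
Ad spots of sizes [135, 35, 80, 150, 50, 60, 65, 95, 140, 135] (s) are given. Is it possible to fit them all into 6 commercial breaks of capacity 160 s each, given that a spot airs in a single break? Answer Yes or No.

No

Total = 945 s; ⌈945/160⌉ = 6.
The bound of 6 does not rule out 6, but exhaustive search shows no assignment into 6 commercial breaks of capacity 160 s exists — the minimum is 7.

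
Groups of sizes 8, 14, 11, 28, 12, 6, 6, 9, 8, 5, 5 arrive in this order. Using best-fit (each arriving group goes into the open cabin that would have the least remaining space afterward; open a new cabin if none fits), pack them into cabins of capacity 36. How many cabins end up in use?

4

  8 → cabin 1 (new)  [load 8/36]
  14 → cabin 1  [load 22/36]
  11 → cabin 1  [load 33/36]
  28 → cabin 2 (new)  [load 28/36]
  12 → cabin 3 (new)  [load 12/36]
  6 → cabin 2  [load 34/36]
  6 → cabin 3  [load 18/36]
  9 → cabin 3  [load 27/36]
  8 → cabin 3  [load 35/36]
  5 → cabin 4 (new)  [load 5/36]
  5 → cabin 4  [load 10/36]
4 cabins opened.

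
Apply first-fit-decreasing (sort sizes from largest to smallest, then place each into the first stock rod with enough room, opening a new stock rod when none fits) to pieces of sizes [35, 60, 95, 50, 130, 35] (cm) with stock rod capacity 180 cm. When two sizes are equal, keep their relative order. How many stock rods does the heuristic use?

Sorted descending: 130, 95, 60, 50, 35, 35.
  130 → stock rod 1 (new)  [load 130/180]
  95 → stock rod 2 (new)  [load 95/180]
  60 → stock rod 2  [load 155/180]
  50 → stock rod 1  [load 180/180]
  35 → stock rod 3 (new)  [load 35/180]
  35 → stock rod 3  [load 70/180]
3 stock rods opened.

3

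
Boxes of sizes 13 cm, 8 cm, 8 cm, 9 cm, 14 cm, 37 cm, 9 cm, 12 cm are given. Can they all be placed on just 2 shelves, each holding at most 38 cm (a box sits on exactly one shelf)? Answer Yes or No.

Total = 110 cm; ⌈110/38⌉ = 3.
At least 3 shelves are required, but only 2 are allowed.

No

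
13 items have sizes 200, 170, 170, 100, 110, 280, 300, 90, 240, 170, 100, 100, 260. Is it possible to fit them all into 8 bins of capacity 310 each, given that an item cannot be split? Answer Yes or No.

Total = 2290; ⌈2290/310⌉ = 8.
The bound of 8 does not rule out 8, but exhaustive search shows no assignment into 8 bins of capacity 310 exists — the minimum is 9.

No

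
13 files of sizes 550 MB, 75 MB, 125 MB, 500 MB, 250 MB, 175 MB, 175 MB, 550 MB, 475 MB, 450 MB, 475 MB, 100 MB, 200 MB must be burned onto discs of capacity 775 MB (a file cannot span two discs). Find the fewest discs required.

Total = 550 + 550 + 500 + 475 + 475 + 450 + 250 + 200 + 175 + 175 + 125 + 100 + 75 = 4100 MB.
Lower bound: ⌈4100/775⌉ = 6 discs.
A packing using 6 discs:
  disc 1: 550 + 200 = 750
  disc 2: 550 + 175 = 725
  disc 3: 500 + 250 = 750
  disc 4: 475 + 175 + 125 = 775
  disc 5: 475 + 100 + 75 = 650
  disc 6: 450 = 450
This matches the lower bound, so 6 is optimal.

6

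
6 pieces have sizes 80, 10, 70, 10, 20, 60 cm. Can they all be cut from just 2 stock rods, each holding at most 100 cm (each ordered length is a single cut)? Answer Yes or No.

No

Total = 250 cm; ⌈250/100⌉ = 3.
At least 3 stock rods are required, but only 2 are allowed.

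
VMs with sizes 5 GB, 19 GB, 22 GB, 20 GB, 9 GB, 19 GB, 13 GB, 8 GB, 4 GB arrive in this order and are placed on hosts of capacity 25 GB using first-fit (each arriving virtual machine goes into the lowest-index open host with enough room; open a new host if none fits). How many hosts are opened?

  5 → host 1 (new)  [load 5/25]
  19 → host 1  [load 24/25]
  22 → host 2 (new)  [load 22/25]
  20 → host 3 (new)  [load 20/25]
  9 → host 4 (new)  [load 9/25]
  19 → host 5 (new)  [load 19/25]
  13 → host 4  [load 22/25]
  8 → host 6 (new)  [load 8/25]
  4 → host 3  [load 24/25]
6 hosts opened.

6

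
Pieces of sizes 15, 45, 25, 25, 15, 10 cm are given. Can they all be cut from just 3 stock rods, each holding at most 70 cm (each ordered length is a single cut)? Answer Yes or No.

A valid assignment using 2 stock rods:
  stock rod 1: 45 + 25 = 70
  stock rod 2: 25 + 15 + 15 + 10 = 65
That uses only 2 ≤ 3, so 3 stock rods are enough.

Yes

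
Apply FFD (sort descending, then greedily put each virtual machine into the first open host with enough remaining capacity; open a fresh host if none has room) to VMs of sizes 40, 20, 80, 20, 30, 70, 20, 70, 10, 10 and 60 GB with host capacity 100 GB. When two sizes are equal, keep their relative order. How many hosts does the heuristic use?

Sorted descending: 80, 70, 70, 60, 40, 30, 20, 20, 20, 10, 10.
  80 → host 1 (new)  [load 80/100]
  70 → host 2 (new)  [load 70/100]
  70 → host 3 (new)  [load 70/100]
  60 → host 4 (new)  [load 60/100]
  40 → host 4  [load 100/100]
  30 → host 2  [load 100/100]
  20 → host 1  [load 100/100]
  20 → host 3  [load 90/100]
  20 → host 5 (new)  [load 20/100]
  10 → host 3  [load 100/100]
  10 → host 5  [load 30/100]
5 hosts opened.

5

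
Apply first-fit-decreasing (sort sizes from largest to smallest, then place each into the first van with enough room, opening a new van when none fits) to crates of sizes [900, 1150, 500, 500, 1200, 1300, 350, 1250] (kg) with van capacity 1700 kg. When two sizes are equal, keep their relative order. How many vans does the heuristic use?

5

Sorted descending: 1300, 1250, 1200, 1150, 900, 500, 500, 350.
  1300 → van 1 (new)  [load 1300/1700]
  1250 → van 2 (new)  [load 1250/1700]
  1200 → van 3 (new)  [load 1200/1700]
  1150 → van 4 (new)  [load 1150/1700]
  900 → van 5 (new)  [load 900/1700]
  500 → van 3  [load 1700/1700]
  500 → van 4  [load 1650/1700]
  350 → van 1  [load 1650/1700]
5 vans opened.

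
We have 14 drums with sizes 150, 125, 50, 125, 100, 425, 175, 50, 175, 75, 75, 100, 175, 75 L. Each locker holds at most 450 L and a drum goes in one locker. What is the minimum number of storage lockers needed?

5

Total = 425 + 175 + 175 + 175 + 150 + 125 + 125 + 100 + 100 + 75 + 75 + 75 + 50 + 50 = 1875 L.
Lower bound: ⌈1875/450⌉ = 5 storage lockers.
A packing using 5 storage lockers:
  locker 1: 425 = 425
  locker 2: 175 + 175 + 100 = 450
  locker 3: 175 + 150 + 125 = 450
  locker 4: 125 + 100 + 75 + 75 + 75 = 450
  locker 5: 50 + 50 = 100
This matches the lower bound, so 5 is optimal.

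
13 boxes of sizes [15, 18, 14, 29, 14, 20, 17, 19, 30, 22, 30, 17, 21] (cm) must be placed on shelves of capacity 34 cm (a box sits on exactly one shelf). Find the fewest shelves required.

9

Total = 30 + 30 + 29 + 22 + 21 + 20 + 19 + 18 + 17 + 17 + 15 + 14 + 14 = 266 cm.
Lower bound: ⌈266/34⌉ = 8 shelves.
A packing using 9 shelves:
  shelf 1: 30 = 30
  shelf 2: 30 = 30
  shelf 3: 29 = 29
  shelf 4: 22 = 22
  shelf 5: 21 = 21
  shelf 6: 20 + 14 = 34
  shelf 7: 19 + 15 = 34
  shelf 8: 18 + 14 = 32
  shelf 9: 17 + 17 = 34
No arrangement into 8 shelves stays within capacity, so 9 is optimal.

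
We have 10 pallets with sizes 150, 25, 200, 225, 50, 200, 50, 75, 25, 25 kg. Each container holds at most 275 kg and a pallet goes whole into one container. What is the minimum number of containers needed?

Total = 225 + 200 + 200 + 150 + 75 + 50 + 50 + 25 + 25 + 25 = 1025 kg.
Lower bound: ⌈1025/275⌉ = 4 containers.
A packing using 4 containers:
  container 1: 225 + 50 = 275
  container 2: 200 + 75 = 275
  container 3: 200 + 50 + 25 = 275
  container 4: 150 + 25 + 25 = 200
This matches the lower bound, so 4 is optimal.

4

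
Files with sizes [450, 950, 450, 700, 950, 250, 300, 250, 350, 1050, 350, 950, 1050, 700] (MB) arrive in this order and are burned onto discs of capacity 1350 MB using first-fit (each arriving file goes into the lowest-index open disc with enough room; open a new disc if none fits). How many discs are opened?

8

  450 → disc 1 (new)  [load 450/1350]
  950 → disc 2 (new)  [load 950/1350]
  450 → disc 1  [load 900/1350]
  700 → disc 3 (new)  [load 700/1350]
  950 → disc 4 (new)  [load 950/1350]
  250 → disc 1  [load 1150/1350]
  300 → disc 2  [load 1250/1350]
  250 → disc 3  [load 950/1350]
  350 → disc 3  [load 1300/1350]
  1050 → disc 5 (new)  [load 1050/1350]
  350 → disc 4  [load 1300/1350]
  950 → disc 6 (new)  [load 950/1350]
  1050 → disc 7 (new)  [load 1050/1350]
  700 → disc 8 (new)  [load 700/1350]
8 discs opened.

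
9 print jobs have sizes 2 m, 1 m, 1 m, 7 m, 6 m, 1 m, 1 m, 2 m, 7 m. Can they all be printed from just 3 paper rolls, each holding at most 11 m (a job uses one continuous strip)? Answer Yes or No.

Yes

A valid assignment using 3 paper rolls:
  roll 1: 7 + 2 + 2 = 11
  roll 2: 7 + 1 + 1 + 1 + 1 = 11
  roll 3: 6 = 6
Every load is within 11 m, so 3 paper rolls suffice.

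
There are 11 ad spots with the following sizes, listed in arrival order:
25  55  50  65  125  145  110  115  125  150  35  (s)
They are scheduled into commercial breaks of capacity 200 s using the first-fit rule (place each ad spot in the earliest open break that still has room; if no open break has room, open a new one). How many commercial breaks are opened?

7

  25 → break 1 (new)  [load 25/200]
  55 → break 1  [load 80/200]
  50 → break 1  [load 130/200]
  65 → break 1  [load 195/200]
  125 → break 2 (new)  [load 125/200]
  145 → break 3 (new)  [load 145/200]
  110 → break 4 (new)  [load 110/200]
  115 → break 5 (new)  [load 115/200]
  125 → break 6 (new)  [load 125/200]
  150 → break 7 (new)  [load 150/200]
  35 → break 2  [load 160/200]
7 commercial breaks opened.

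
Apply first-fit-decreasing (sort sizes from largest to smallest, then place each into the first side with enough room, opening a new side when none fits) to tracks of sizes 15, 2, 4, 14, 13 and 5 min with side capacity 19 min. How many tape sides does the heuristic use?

Sorted descending: 15, 14, 13, 5, 4, 2.
  15 → side 1 (new)  [load 15/19]
  14 → side 2 (new)  [load 14/19]
  13 → side 3 (new)  [load 13/19]
  5 → side 2  [load 19/19]
  4 → side 1  [load 19/19]
  2 → side 3  [load 15/19]
3 tape sides opened.

3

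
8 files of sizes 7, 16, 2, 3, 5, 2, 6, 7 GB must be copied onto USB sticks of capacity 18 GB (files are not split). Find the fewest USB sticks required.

3

Total = 16 + 7 + 7 + 6 + 5 + 3 + 2 + 2 = 48 GB.
Lower bound: ⌈48/18⌉ = 3 USB sticks.
A packing using 3 USB sticks:
  USB stick 1: 16 + 2 = 18
  USB stick 2: 7 + 7 + 3 = 17
  USB stick 3: 6 + 5 + 2 = 13
This matches the lower bound, so 3 is optimal.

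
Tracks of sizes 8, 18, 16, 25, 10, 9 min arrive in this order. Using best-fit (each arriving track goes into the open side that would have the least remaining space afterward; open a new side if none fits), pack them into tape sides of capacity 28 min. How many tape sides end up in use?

  8 → side 1 (new)  [load 8/28]
  18 → side 1  [load 26/28]
  16 → side 2 (new)  [load 16/28]
  25 → side 3 (new)  [load 25/28]
  10 → side 2  [load 26/28]
  9 → side 4 (new)  [load 9/28]
4 tape sides opened.

4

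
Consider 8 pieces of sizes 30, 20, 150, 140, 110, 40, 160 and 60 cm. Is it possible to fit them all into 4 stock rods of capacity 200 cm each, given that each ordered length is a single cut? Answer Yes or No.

A valid assignment using 4 stock rods:
  stock rod 1: 160 + 40 = 200
  stock rod 2: 150 + 30 + 20 = 200
  stock rod 3: 140 + 60 = 200
  stock rod 4: 110 = 110
Every load is within 200 cm, so 4 stock rods suffice.

Yes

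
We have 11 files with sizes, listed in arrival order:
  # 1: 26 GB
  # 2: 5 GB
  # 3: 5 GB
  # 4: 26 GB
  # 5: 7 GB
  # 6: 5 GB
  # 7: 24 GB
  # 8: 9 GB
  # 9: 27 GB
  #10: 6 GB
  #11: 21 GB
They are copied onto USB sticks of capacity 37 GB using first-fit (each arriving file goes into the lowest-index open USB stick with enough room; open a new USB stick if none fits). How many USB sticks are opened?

5

  26 → USB stick 1 (new)  [load 26/37]
  5 → USB stick 1  [load 31/37]
  5 → USB stick 1  [load 36/37]
  26 → USB stick 2 (new)  [load 26/37]
  7 → USB stick 2  [load 33/37]
  5 → USB stick 3 (new)  [load 5/37]
  24 → USB stick 3  [load 29/37]
  9 → USB stick 4 (new)  [load 9/37]
  27 → USB stick 4  [load 36/37]
  6 → USB stick 3  [load 35/37]
  21 → USB stick 5 (new)  [load 21/37]
5 USB sticks opened.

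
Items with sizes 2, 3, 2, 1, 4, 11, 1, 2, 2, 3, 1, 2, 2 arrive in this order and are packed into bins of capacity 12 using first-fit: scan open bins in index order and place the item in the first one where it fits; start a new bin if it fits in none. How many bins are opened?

3

  2 → bin 1 (new)  [load 2/12]
  3 → bin 1  [load 5/12]
  2 → bin 1  [load 7/12]
  1 → bin 1  [load 8/12]
  4 → bin 1  [load 12/12]
  11 → bin 2 (new)  [load 11/12]
  1 → bin 2  [load 12/12]
  2 → bin 3 (new)  [load 2/12]
  2 → bin 3  [load 4/12]
  3 → bin 3  [load 7/12]
  1 → bin 3  [load 8/12]
  2 → bin 3  [load 10/12]
  2 → bin 3  [load 12/12]
3 bins opened.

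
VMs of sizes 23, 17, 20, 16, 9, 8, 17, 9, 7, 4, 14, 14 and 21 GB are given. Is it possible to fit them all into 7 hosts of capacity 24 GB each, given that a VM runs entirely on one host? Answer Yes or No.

No

Total = 179 GB; ⌈179/24⌉ = 8.
At least 8 hosts are required, but only 7 are allowed.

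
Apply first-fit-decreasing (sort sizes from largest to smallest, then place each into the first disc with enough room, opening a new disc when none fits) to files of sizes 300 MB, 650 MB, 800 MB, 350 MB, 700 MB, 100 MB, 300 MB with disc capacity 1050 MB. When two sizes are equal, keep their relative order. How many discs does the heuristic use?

Sorted descending: 800, 700, 650, 350, 300, 300, 100.
  800 → disc 1 (new)  [load 800/1050]
  700 → disc 2 (new)  [load 700/1050]
  650 → disc 3 (new)  [load 650/1050]
  350 → disc 2  [load 1050/1050]
  300 → disc 3  [load 950/1050]
  300 → disc 4 (new)  [load 300/1050]
  100 → disc 1  [load 900/1050]
4 discs opened.

4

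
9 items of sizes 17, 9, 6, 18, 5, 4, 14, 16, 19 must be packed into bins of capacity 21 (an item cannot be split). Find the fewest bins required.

Total = 19 + 18 + 17 + 16 + 14 + 9 + 6 + 5 + 4 = 108.
Lower bound: ⌈108/21⌉ = 6 bins.
A packing using 6 bins:
  bin 1: 19 = 19
  bin 2: 18 = 18
  bin 3: 17 + 4 = 21
  bin 4: 16 + 5 = 21
  bin 5: 14 + 6 = 20
  bin 6: 9 = 9
This matches the lower bound, so 6 is optimal.

6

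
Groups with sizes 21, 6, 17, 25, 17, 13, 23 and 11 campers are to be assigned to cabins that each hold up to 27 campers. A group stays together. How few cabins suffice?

Total = 25 + 23 + 21 + 17 + 17 + 13 + 11 + 6 = 133 campers.
Lower bound: ⌈133/27⌉ = 5 cabins.
A packing using 6 cabins:
  cabin 1: 25 = 25
  cabin 2: 23 = 23
  cabin 3: 21 + 6 = 27
  cabin 4: 17 = 17
  cabin 5: 17 = 17
  cabin 6: 13 + 11 = 24
No arrangement into 5 cabins stays within capacity, so 6 is optimal.

6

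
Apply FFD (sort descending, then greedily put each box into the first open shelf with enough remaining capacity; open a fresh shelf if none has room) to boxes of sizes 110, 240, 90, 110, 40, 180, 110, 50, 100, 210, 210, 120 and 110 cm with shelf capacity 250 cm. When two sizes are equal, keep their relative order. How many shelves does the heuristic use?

8

Sorted descending: 240, 210, 210, 180, 120, 110, 110, 110, 110, 100, 90, 50, 40.
  240 → shelf 1 (new)  [load 240/250]
  210 → shelf 2 (new)  [load 210/250]
  210 → shelf 3 (new)  [load 210/250]
  180 → shelf 4 (new)  [load 180/250]
  120 → shelf 5 (new)  [load 120/250]
  110 → shelf 5  [load 230/250]
  110 → shelf 6 (new)  [load 110/250]
  110 → shelf 6  [load 220/250]
  110 → shelf 7 (new)  [load 110/250]
  100 → shelf 7  [load 210/250]
  90 → shelf 8 (new)  [load 90/250]
  50 → shelf 4  [load 230/250]
  40 → shelf 2  [load 250/250]
8 shelves opened.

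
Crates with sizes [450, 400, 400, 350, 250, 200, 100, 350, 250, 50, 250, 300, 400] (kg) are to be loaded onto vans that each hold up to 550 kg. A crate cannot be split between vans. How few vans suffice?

Total = 450 + 400 + 400 + 400 + 350 + 350 + 300 + 250 + 250 + 250 + 200 + 100 + 50 = 3750 kg.
Lower bound: ⌈3750/550⌉ = 7 vans.
A packing using 8 vans:
  van 1: 450 + 100 = 550
  van 2: 400 + 50 = 450
  van 3: 400 = 400
  van 4: 400 = 400
  van 5: 350 + 200 = 550
  van 6: 350 = 350
  van 7: 300 + 250 = 550
  van 8: 250 + 250 = 500
No arrangement into 7 vans stays within capacity, so 8 is optimal.

8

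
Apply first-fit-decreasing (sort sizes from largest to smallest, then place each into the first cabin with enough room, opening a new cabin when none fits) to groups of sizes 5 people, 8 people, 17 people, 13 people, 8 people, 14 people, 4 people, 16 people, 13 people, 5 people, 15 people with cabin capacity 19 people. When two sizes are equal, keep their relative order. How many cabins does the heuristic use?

7

Sorted descending: 17, 16, 15, 14, 13, 13, 8, 8, 5, 5, 4.
  17 → cabin 1 (new)  [load 17/19]
  16 → cabin 2 (new)  [load 16/19]
  15 → cabin 3 (new)  [load 15/19]
  14 → cabin 4 (new)  [load 14/19]
  13 → cabin 5 (new)  [load 13/19]
  13 → cabin 6 (new)  [load 13/19]
  8 → cabin 7 (new)  [load 8/19]
  8 → cabin 7  [load 16/19]
  5 → cabin 4  [load 19/19]
  5 → cabin 5  [load 18/19]
  4 → cabin 3  [load 19/19]
7 cabins opened.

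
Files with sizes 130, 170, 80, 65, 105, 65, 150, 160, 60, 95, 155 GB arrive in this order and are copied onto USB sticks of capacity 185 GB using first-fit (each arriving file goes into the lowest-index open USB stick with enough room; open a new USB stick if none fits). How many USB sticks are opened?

8

  130 → USB stick 1 (new)  [load 130/185]
  170 → USB stick 2 (new)  [load 170/185]
  80 → USB stick 3 (new)  [load 80/185]
  65 → USB stick 3  [load 145/185]
  105 → USB stick 4 (new)  [load 105/185]
  65 → USB stick 4  [load 170/185]
  150 → USB stick 5 (new)  [load 150/185]
  160 → USB stick 6 (new)  [load 160/185]
  60 → USB stick 7 (new)  [load 60/185]
  95 → USB stick 7  [load 155/185]
  155 → USB stick 8 (new)  [load 155/185]
8 USB sticks opened.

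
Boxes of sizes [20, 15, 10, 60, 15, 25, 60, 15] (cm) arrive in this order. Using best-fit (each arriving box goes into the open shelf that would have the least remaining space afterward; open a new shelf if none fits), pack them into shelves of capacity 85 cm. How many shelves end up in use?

  20 → shelf 1 (new)  [load 20/85]
  15 → shelf 1  [load 35/85]
  10 → shelf 1  [load 45/85]
  60 → shelf 2 (new)  [load 60/85]
  15 → shelf 2  [load 75/85]
  25 → shelf 1  [load 70/85]
  60 → shelf 3 (new)  [load 60/85]
  15 → shelf 1  [load 85/85]
3 shelves opened.

3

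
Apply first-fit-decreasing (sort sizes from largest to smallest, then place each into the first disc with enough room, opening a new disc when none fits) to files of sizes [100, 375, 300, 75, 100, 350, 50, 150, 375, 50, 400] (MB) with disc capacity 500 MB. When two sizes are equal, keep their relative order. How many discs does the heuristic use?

5

Sorted descending: 400, 375, 375, 350, 300, 150, 100, 100, 75, 50, 50.
  400 → disc 1 (new)  [load 400/500]
  375 → disc 2 (new)  [load 375/500]
  375 → disc 3 (new)  [load 375/500]
  350 → disc 4 (new)  [load 350/500]
  300 → disc 5 (new)  [load 300/500]
  150 → disc 4  [load 500/500]
  100 → disc 1  [load 500/500]
  100 → disc 2  [load 475/500]
  75 → disc 3  [load 450/500]
  50 → disc 3  [load 500/500]
  50 → disc 5  [load 350/500]
5 discs opened.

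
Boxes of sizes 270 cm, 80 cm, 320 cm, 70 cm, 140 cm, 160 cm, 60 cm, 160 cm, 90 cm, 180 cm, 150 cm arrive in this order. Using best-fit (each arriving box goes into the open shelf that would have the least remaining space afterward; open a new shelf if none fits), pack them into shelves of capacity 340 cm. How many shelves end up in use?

6

  270 → shelf 1 (new)  [load 270/340]
  80 → shelf 2 (new)  [load 80/340]
  320 → shelf 3 (new)  [load 320/340]
  70 → shelf 1  [load 340/340]
  140 → shelf 2  [load 220/340]
  160 → shelf 4 (new)  [load 160/340]
  60 → shelf 2  [load 280/340]
  160 → shelf 4  [load 320/340]
  90 → shelf 5 (new)  [load 90/340]
  180 → shelf 5  [load 270/340]
  150 → shelf 6 (new)  [load 150/340]
6 shelves opened.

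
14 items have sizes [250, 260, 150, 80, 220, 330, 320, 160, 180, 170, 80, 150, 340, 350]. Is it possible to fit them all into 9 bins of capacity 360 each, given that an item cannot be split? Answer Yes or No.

No

Total = 3040; ⌈3040/360⌉ = 9.
The bound of 9 does not rule out 9, but exhaustive search shows no assignment into 9 bins of capacity 360 exists — the minimum is 10.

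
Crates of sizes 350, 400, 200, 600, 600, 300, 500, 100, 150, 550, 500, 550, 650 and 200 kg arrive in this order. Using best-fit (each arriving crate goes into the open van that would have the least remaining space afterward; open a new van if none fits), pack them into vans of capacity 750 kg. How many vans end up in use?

9

  350 → van 1 (new)  [load 350/750]
  400 → van 1  [load 750/750]
  200 → van 2 (new)  [load 200/750]
  600 → van 3 (new)  [load 600/750]
  600 → van 4 (new)  [load 600/750]
  300 → van 2  [load 500/750]
  500 → van 5 (new)  [load 500/750]
  100 → van 3  [load 700/750]
  150 → van 4  [load 750/750]
  550 → van 6 (new)  [load 550/750]
  500 → van 7 (new)  [load 500/750]
  550 → van 8 (new)  [load 550/750]
  650 → van 9 (new)  [load 650/750]
  200 → van 6  [load 750/750]
9 vans opened.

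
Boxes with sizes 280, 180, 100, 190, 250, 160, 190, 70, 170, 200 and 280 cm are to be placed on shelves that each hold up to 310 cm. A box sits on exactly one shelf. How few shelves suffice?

9

Total = 280 + 280 + 250 + 200 + 190 + 190 + 180 + 170 + 160 + 100 + 70 = 2070 cm.
Lower bound: ⌈2070/310⌉ = 7 shelves.
Also, 9 boxes each exceed 155 cm, and no two of those can share a shelf, so at least 9 shelves are needed.
A packing using 9 shelves:
  shelf 1: 280 = 280
  shelf 2: 280 = 280
  shelf 3: 250 = 250
  shelf 4: 200 + 100 = 300
  shelf 5: 190 + 70 = 260
  shelf 6: 190 = 190
  shelf 7: 180 = 180
  shelf 8: 170 = 170
  shelf 9: 160 = 160
This matches the lower bound, so 9 is optimal.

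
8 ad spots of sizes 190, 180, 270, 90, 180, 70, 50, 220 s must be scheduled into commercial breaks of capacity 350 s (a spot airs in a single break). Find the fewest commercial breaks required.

5

Total = 270 + 220 + 190 + 180 + 180 + 90 + 70 + 50 = 1250 s.
Lower bound: ⌈1250/350⌉ = 4 commercial breaks.
Also, 5 ad spots each exceed 175 s, and no two of those can share a break, so at least 5 commercial breaks are needed.
A packing using 5 commercial breaks:
  break 1: 270 + 70 = 340
  break 2: 220 + 90 = 310
  break 3: 190 + 50 = 240
  break 4: 180 = 180
  break 5: 180 = 180
This matches the lower bound, so 5 is optimal.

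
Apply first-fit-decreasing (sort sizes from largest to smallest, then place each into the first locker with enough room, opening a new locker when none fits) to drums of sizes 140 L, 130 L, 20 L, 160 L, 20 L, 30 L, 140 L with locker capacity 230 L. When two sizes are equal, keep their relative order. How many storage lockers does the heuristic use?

4

Sorted descending: 160, 140, 140, 130, 30, 20, 20.
  160 → locker 1 (new)  [load 160/230]
  140 → locker 2 (new)  [load 140/230]
  140 → locker 3 (new)  [load 140/230]
  130 → locker 4 (new)  [load 130/230]
  30 → locker 1  [load 190/230]
  20 → locker 1  [load 210/230]
  20 → locker 1  [load 230/230]
4 storage lockers opened.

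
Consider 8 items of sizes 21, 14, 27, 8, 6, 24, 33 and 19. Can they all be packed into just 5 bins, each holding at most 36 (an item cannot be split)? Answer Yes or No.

Yes

A valid assignment using 5 bins:
  bin 1: 33 = 33
  bin 2: 27 + 8 = 35
  bin 3: 24 + 6 = 30
  bin 4: 21 + 14 = 35
  bin 5: 19 = 19
Every load is within 36, so 5 bins suffice.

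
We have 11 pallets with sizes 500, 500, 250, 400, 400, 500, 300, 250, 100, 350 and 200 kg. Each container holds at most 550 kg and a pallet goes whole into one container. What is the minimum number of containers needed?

Total = 500 + 500 + 500 + 400 + 400 + 350 + 300 + 250 + 250 + 200 + 100 = 3750 kg.
Lower bound: ⌈3750/550⌉ = 7 containers.
A packing using 8 containers:
  container 1: 500 = 500
  container 2: 500 = 500
  container 3: 500 = 500
  container 4: 400 + 100 = 500
  container 5: 400 = 400
  container 6: 350 + 200 = 550
  container 7: 300 + 250 = 550
  container 8: 250 = 250
No arrangement into 7 containers stays within capacity, so 8 is optimal.

8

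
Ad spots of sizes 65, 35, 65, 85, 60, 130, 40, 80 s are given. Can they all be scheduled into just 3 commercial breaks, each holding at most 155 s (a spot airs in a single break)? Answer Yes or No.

Total = 560 s; ⌈560/155⌉ = 4.
At least 4 commercial breaks are required, but only 3 are allowed.

No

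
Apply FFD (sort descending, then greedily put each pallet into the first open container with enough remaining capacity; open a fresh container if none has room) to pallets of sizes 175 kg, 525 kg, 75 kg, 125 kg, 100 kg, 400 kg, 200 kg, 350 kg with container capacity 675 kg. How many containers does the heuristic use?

3

Sorted descending: 525, 400, 350, 200, 175, 125, 100, 75.
  525 → container 1 (new)  [load 525/675]
  400 → container 2 (new)  [load 400/675]
  350 → container 3 (new)  [load 350/675]
  200 → container 2  [load 600/675]
  175 → container 3  [load 525/675]
  125 → container 1  [load 650/675]
  100 → container 3  [load 625/675]
  75 → container 2  [load 675/675]
3 containers opened.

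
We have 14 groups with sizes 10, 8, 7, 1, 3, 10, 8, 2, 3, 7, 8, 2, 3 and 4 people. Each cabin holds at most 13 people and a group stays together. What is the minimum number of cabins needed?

Total = 10 + 10 + 8 + 8 + 8 + 7 + 7 + 4 + 3 + 3 + 3 + 2 + 2 + 1 = 76 people.
Lower bound: ⌈76/13⌉ = 6 cabins.
Also, 7 groups each exceed 13/2 people, and no two of those can share a cabin, so at least 7 cabins are needed.
A packing using 7 cabins:
  cabin 1: 10 + 3 = 13
  cabin 2: 10 + 3 = 13
  cabin 3: 8 + 4 + 1 = 13
  cabin 4: 8 + 3 + 2 = 13
  cabin 5: 8 + 2 = 10
  cabin 6: 7 = 7
  cabin 7: 7 = 7
This matches the lower bound, so 7 is optimal.

7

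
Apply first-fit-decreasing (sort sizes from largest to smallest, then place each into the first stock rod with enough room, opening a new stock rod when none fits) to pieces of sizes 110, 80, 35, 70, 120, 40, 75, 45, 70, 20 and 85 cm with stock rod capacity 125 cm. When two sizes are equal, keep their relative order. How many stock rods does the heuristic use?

Sorted descending: 120, 110, 85, 80, 75, 70, 70, 45, 40, 35, 20.
  120 → stock rod 1 (new)  [load 120/125]
  110 → stock rod 2 (new)  [load 110/125]
  85 → stock rod 3 (new)  [load 85/125]
  80 → stock rod 4 (new)  [load 80/125]
  75 → stock rod 5 (new)  [load 75/125]
  70 → stock rod 6 (new)  [load 70/125]
  70 → stock rod 7 (new)  [load 70/125]
  45 → stock rod 4  [load 125/125]
  40 → stock rod 3  [load 125/125]
  35 → stock rod 5  [load 110/125]
  20 → stock rod 6  [load 90/125]
7 stock rods opened.

7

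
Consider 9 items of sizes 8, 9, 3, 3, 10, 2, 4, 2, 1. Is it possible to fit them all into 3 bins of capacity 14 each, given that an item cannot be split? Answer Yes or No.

A valid assignment using 3 bins:
  bin 1: 10 + 4 = 14
  bin 2: 9 + 3 + 2 = 14
  bin 3: 8 + 3 + 2 + 1 = 14
Every load is within 14, so 3 bins suffice.

Yes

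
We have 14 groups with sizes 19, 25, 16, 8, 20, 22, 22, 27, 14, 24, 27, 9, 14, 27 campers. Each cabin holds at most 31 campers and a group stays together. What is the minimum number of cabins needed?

11

Total = 27 + 27 + 27 + 25 + 24 + 22 + 22 + 20 + 19 + 16 + 14 + 14 + 9 + 8 = 274 campers.
Lower bound: ⌈274/31⌉ = 9 cabins.
Also, 10 groups each exceed 31/2 campers, and no two of those can share a cabin, so at least 10 cabins are needed.
A packing using 11 cabins:
  cabin 1: 27 = 27
  cabin 2: 27 = 27
  cabin 3: 27 = 27
  cabin 4: 25 = 25
  cabin 5: 24 = 24
  cabin 6: 22 + 9 = 31
  cabin 7: 22 + 8 = 30
  cabin 8: 20 = 20
  cabin 9: 19 = 19
  cabin 10: 16 + 14 = 30
  cabin 11: 14 = 14
No arrangement into 10 cabins stays within capacity, so 11 is optimal.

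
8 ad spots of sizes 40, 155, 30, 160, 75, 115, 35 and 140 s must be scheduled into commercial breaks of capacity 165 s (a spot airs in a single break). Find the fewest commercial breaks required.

5

Total = 160 + 155 + 140 + 115 + 75 + 40 + 35 + 30 = 750 s.
Lower bound: ⌈750/165⌉ = 5 commercial breaks.
A packing using 5 commercial breaks:
  break 1: 160 = 160
  break 2: 155 = 155
  break 3: 140 = 140
  break 4: 115 + 40 = 155
  break 5: 75 + 35 + 30 = 140
This matches the lower bound, so 5 is optimal.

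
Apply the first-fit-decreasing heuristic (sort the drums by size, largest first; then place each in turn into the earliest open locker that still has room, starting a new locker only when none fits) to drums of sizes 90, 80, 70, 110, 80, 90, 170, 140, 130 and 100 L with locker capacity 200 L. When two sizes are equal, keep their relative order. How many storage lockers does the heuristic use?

Sorted descending: 170, 140, 130, 110, 100, 90, 90, 80, 80, 70.
  170 → locker 1 (new)  [load 170/200]
  140 → locker 2 (new)  [load 140/200]
  130 → locker 3 (new)  [load 130/200]
  110 → locker 4 (new)  [load 110/200]
  100 → locker 5 (new)  [load 100/200]
  90 → locker 4  [load 200/200]
  90 → locker 5  [load 190/200]
  80 → locker 6 (new)  [load 80/200]
  80 → locker 6  [load 160/200]
  70 → locker 3  [load 200/200]
6 storage lockers opened.

6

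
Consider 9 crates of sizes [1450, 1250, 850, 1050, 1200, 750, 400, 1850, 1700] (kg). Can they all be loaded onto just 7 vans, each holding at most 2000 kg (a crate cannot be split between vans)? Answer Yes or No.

Yes

A valid assignment using 6 vans:
  van 1: 1850 = 1850
  van 2: 1700 = 1700
  van 3: 1450 + 400 = 1850
  van 4: 1250 + 750 = 2000
  van 5: 1200 = 1200
  van 6: 1050 + 850 = 1900
That uses only 6 ≤ 7, so 7 vans are enough.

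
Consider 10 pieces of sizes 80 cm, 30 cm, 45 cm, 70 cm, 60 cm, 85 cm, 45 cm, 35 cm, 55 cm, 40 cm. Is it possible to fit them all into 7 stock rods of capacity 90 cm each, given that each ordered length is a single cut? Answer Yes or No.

A valid assignment using 7 stock rods:
  stock rod 1: 85 = 85
  stock rod 2: 80 = 80
  stock rod 3: 70 = 70
  stock rod 4: 60 + 30 = 90
  stock rod 5: 55 + 35 = 90
  stock rod 6: 45 + 45 = 90
  stock rod 7: 40 = 40
Every load is within 90 cm, so 7 stock rods suffice.

Yes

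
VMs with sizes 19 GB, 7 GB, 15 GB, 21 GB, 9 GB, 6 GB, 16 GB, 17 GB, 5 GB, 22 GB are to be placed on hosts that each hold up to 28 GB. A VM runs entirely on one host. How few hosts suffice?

Total = 22 + 21 + 19 + 17 + 16 + 15 + 9 + 7 + 6 + 5 = 137 GB.
Lower bound: ⌈137/28⌉ = 5 hosts.
Also, 6 VMs each exceed 14 GB, and no two of those can share a host, so at least 6 hosts are needed.
A packing using 6 hosts:
  host 1: 22 + 6 = 28
  host 2: 21 + 7 = 28
  host 3: 19 + 9 = 28
  host 4: 17 + 5 = 22
  host 5: 16 = 16
  host 6: 15 = 15
This matches the lower bound, so 6 is optimal.

6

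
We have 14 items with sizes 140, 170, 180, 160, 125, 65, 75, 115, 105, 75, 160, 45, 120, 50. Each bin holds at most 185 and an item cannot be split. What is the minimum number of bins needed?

10

Total = 180 + 170 + 160 + 160 + 140 + 125 + 120 + 115 + 105 + 75 + 75 + 65 + 50 + 45 = 1585.
Lower bound: ⌈1585/185⌉ = 9 bins.
A packing using 10 bins:
  bin 1: 180 = 180
  bin 2: 170 = 170
  bin 3: 160 = 160
  bin 4: 160 = 160
  bin 5: 140 + 45 = 185
  bin 6: 125 + 50 = 175
  bin 7: 120 + 65 = 185
  bin 8: 115 = 115
  bin 9: 105 + 75 = 180
  bin 10: 75 = 75
No arrangement into 9 bins stays within capacity, so 10 is optimal.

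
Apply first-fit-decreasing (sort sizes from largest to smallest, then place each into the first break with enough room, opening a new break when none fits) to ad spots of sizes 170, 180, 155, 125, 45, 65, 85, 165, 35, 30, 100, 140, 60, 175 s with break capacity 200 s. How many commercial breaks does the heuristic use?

Sorted descending: 180, 175, 170, 165, 155, 140, 125, 100, 85, 65, 60, 45, 35, 30.
  180 → break 1 (new)  [load 180/200]
  175 → break 2 (new)  [load 175/200]
  170 → break 3 (new)  [load 170/200]
  165 → break 4 (new)  [load 165/200]
  155 → break 5 (new)  [load 155/200]
  140 → break 6 (new)  [load 140/200]
  125 → break 7 (new)  [load 125/200]
  100 → break 8 (new)  [load 100/200]
  85 → break 8  [load 185/200]
  65 → break 7  [load 190/200]
  60 → break 6  [load 200/200]
  45 → break 5  [load 200/200]
  35 → break 4  [load 200/200]
  30 → break 3  [load 200/200]
8 commercial breaks opened.

8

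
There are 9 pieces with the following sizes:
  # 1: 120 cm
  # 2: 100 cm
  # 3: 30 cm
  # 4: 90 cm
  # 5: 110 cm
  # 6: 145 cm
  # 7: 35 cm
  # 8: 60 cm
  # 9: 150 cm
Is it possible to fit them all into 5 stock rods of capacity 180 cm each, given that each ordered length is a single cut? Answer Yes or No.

Total = 840 cm; ⌈840/180⌉ = 5.
The bound of 5 does not rule out 5, but exhaustive search shows no assignment into 5 stock rods of capacity 180 cm exists — the minimum is 6.

No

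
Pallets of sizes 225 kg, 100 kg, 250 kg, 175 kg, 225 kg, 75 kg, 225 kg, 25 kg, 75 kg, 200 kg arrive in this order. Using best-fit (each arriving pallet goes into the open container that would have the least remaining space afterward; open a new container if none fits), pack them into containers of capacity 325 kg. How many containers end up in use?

  225 → container 1 (new)  [load 225/325]
  100 → container 1  [load 325/325]
  250 → container 2 (new)  [load 250/325]
  175 → container 3 (new)  [load 175/325]
  225 → container 4 (new)  [load 225/325]
  75 → container 2  [load 325/325]
  225 → container 5 (new)  [load 225/325]
  25 → container 4  [load 250/325]
  75 → container 4  [load 325/325]
  200 → container 6 (new)  [load 200/325]
6 containers opened.

6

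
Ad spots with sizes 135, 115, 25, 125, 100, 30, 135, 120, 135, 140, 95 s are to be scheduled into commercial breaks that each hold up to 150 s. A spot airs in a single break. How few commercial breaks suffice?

Total = 140 + 135 + 135 + 135 + 125 + 120 + 115 + 100 + 95 + 30 + 25 = 1155 s.
Lower bound: ⌈1155/150⌉ = 8 commercial breaks.
Also, 9 ad spots each exceed 75 s, and no two of those can share a break, so at least 9 commercial breaks are needed.
A packing using 9 commercial breaks:
  break 1: 140 = 140
  break 2: 135 = 135
  break 3: 135 = 135
  break 4: 135 = 135
  break 5: 125 + 25 = 150
  break 6: 120 + 30 = 150
  break 7: 115 = 115
  break 8: 100 = 100
  break 9: 95 = 95
This matches the lower bound, so 9 is optimal.

9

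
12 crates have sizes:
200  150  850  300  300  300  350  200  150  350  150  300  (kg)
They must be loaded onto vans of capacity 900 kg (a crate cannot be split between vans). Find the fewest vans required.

5

Total = 850 + 350 + 350 + 300 + 300 + 300 + 300 + 200 + 200 + 150 + 150 + 150 = 3600 kg.
Lower bound: ⌈3600/900⌉ = 4 vans.
A packing using 5 vans:
  van 1: 850 = 850
  van 2: 350 + 350 + 200 = 900
  van 3: 300 + 300 + 300 = 900
  van 4: 300 + 200 + 150 + 150 = 800
  van 5: 150 = 150
No arrangement into 4 vans stays within capacity, so 5 is optimal.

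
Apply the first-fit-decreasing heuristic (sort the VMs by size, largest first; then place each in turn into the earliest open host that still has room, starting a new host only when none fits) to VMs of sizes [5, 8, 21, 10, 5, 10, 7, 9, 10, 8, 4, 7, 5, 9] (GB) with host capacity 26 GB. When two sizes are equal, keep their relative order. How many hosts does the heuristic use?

5

Sorted descending: 21, 10, 10, 10, 9, 9, 8, 8, 7, 7, 5, 5, 5, 4.
  21 → host 1 (new)  [load 21/26]
  10 → host 2 (new)  [load 10/26]
  10 → host 2  [load 20/26]
  10 → host 3 (new)  [load 10/26]
  9 → host 3  [load 19/26]
  9 → host 4 (new)  [load 9/26]
  8 → host 4  [load 17/26]
  8 → host 4  [load 25/26]
  7 → host 3  [load 26/26]
  7 → host 5 (new)  [load 7/26]
  5 → host 1  [load 26/26]
  5 → host 2  [load 25/26]
  5 → host 5  [load 12/26]
  4 → host 5  [load 16/26]
5 hosts opened.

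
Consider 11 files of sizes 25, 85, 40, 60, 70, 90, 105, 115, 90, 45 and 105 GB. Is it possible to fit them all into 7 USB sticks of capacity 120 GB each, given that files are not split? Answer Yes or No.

Total = 830 GB; ⌈830/120⌉ = 7.
The bound of 7 does not rule out 7, but exhaustive search shows no assignment into 7 USB sticks of capacity 120 GB exists — the minimum is 8.

No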